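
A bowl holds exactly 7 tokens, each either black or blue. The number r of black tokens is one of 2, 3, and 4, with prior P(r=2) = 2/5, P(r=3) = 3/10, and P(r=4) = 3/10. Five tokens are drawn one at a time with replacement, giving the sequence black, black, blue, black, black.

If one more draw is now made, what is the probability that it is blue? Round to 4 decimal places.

0.4926

For each hypothesis, P(data | H) works out to: P(data | r = 2) = (2/7)(2/7)(5/7)(2/7)(2/7) = 0.0047599; P(data | r = 3) = (3/7)(3/7)(4/7)(3/7)(3/7) = 0.019278; P(data | r = 4) = (4/7)(4/7)(3/7)(4/7)(4/7) = 0.045695.
The prior-weighted likelihoods are 2/5 · 0.0047599 = 0.001904, 3/10 · 0.019278 = 0.0057833, 3/10 · 0.045695 = 0.013709; summing to 0.021396.
Dividing through by the total gives posterior P(r = 2 | data) = 0.088988, P(r = 3 | data) = 0.2703, P(r = 4 | data) = 0.64071.
So P(blue next | data) = Σ P(blue next | H) P(H | data) = (5/7)(0.088988) + (4/7)(0.2703) + (3/7)(0.64071) = 0.49261.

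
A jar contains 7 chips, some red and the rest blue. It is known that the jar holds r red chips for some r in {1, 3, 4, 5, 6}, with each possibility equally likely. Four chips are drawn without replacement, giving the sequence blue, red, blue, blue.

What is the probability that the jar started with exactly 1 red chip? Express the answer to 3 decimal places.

The likelihood of the observed sequence under each hypothesis: P(data | r = 1) = (6/7)(1/6)(5/5)(4/4) = 1/7; P(data | r = 3) = (4/7)(3/6)(3/5)(2/4) = 3/35; P(data | r = 4) = (3/7)(4/6)(2/5)(1/4) = 1/35; P(data | r = 5) = (2/7)(5/6)(1/5)(0/4) = 0; P(data | r = 6) = (1/7)(6/6)(0/5) = 0.
Weighting by the prior gives 1/5 · 1/7 = 1/35, 1/5 · 3/35 = 3/175, 1/5 · 1/35 = 1/175, 1/5 · 0 = 0, 1/5 · 0 = 0; summing to 9/175.
By Bayes' rule, P(r = 1 | data) = (1/35) / (9/175) = 5/9.

0.556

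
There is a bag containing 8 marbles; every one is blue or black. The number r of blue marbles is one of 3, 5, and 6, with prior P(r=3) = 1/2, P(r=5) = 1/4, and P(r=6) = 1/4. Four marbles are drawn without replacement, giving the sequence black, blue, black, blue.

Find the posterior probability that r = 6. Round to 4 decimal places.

0.1429

For each hypothesis, P(data | H) works out to: P(data | r = 3) = (5/8)(3/7)(4/6)(2/5) = 1/14; P(data | r = 5) = (3/8)(5/7)(2/6)(4/5) = 1/14; P(data | r = 6) = (2/8)(6/7)(1/6)(5/5) = 1/28.
Multiplying each by its prior: 1/2 · 1/14 = 1/28, 1/4 · 1/14 = 1/56, 1/4 · 1/28 = 1/112; summing to 1/16.
Therefore the posterior P(r = 6 | data) = (1/112) / (1/16) = 1/7.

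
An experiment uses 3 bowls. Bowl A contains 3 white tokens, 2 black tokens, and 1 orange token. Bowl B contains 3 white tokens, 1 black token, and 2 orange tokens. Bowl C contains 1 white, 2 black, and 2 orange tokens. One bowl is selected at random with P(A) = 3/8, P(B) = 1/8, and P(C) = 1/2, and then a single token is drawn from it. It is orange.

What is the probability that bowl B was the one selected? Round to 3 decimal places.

0.137

For each hypothesis, P(data | H) works out to: P(data | bowl A) = (1/6) = 1/6; P(data | bowl B) = (2/6) = 1/3; P(data | bowl C) = (2/5) = 2/5.
Weighting by the prior gives 3/8 · 1/6 = 1/16, 1/8 · 1/3 = 1/24, 1/2 · 2/5 = 1/5; these sum to 73/240.
Hence P(bowl B | data) = (1/24) / (73/240) = 10/73.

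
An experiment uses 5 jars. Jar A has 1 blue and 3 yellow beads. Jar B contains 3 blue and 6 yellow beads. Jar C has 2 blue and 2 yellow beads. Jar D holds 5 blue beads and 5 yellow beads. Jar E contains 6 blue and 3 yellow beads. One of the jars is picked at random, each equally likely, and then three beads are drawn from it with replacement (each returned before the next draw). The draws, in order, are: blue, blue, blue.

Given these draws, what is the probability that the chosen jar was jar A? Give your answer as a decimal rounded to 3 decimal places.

Compute the likelihood of the observed sequence for each case: P(data | jar A) = (1/4)(1/4)(1/4) = 1/64; P(data | jar B) = (3/9)(3/9)(3/9) = 1/27; P(data | jar C) = (2/4)(2/4)(2/4) = 1/8; P(data | jar D) = (5/10)(5/10)(5/10) = 1/8; P(data | jar E) = (6/9)(6/9)(6/9) = 8/27.
The prior-weighted likelihoods are 1/5 · 1/64 = 1/320, 1/5 · 1/27 = 1/135, 1/5 · 1/8 = 1/40, 1/5 · 1/8 = 1/40, 1/5 · 8/27 = 8/135; these sum to 23/192.
So P(jar A | data) = (1/320) / (23/192) = 3/115.

0.026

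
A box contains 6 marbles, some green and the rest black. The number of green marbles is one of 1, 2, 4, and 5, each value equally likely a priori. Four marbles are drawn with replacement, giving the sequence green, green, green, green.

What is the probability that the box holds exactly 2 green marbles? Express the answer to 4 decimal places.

Under each hypothesis, the probability of the observed sequence is: P(data | r = 1) = (1/6)(1/6)(1/6)(1/6) = 0.0007716; P(data | r = 2) = (2/6)(2/6)(2/6)(2/6) = 0.012346; P(data | r = 4) = (4/6)(4/6)(4/6)(4/6) = 0.19753; P(data | r = 5) = (5/6)(5/6)(5/6)(5/6) = 0.48225.
Weighting by the prior gives 1/4 · 0.0007716 = 0.0001929, 1/4 · 0.012346 = 0.0030864, 1/4 · 0.19753 = 0.049383, 1/4 · 0.48225 = 0.12056; with total 0.17323.
So P(r = 2 | data) = (0.0030864) / (0.17323) = 0.017817.

0.0178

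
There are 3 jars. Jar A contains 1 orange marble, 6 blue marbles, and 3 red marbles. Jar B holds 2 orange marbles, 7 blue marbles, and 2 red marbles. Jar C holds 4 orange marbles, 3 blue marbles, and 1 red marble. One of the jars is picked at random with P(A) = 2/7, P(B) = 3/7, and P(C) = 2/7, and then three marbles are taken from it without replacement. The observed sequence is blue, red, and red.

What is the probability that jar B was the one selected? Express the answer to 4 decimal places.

Compute the likelihood of the observed sequence for each case: P(data | jar A) = (6/10)(3/9)(2/8) = 0.05; P(data | jar B) = (7/11)(2/10)(1/9) = 0.014141; P(data | jar C) = (3/8)(1/7)(0/6) = 0.
Multiplying each by its prior: 2/7 · 0.05 = 0.014286, 3/7 · 0.014141 = 0.0060606, 2/7 · 0 = 0; these sum to 0.020346.
Therefore the posterior P(jar B | data) = (0.0060606) / (0.020346) = 0.29787.

0.2979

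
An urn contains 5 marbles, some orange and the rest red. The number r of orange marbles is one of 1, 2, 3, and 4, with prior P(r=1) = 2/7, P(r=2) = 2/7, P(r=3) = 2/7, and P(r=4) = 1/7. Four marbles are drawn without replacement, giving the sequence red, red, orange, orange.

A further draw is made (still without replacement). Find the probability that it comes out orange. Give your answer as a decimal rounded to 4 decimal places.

The likelihood of the observed sequence under each hypothesis: P(data | r = 1) = (4/5)(3/4)(1/3)(0/2) = 0; P(data | r = 2) = (3/5)(2/4)(2/3)(1/2) = 1/10; P(data | r = 3) = (2/5)(1/4)(3/3)(2/2) = 1/10; P(data | r = 4) = (1/5)(0/4) = 0.
Multiplying each by its prior: 2/7 · 0 = 0, 2/7 · 1/10 = 1/35, 2/7 · 1/10 = 1/35, 1/7 · 0 = 0; these sum to 2/35.
Dividing through by the total gives posterior P(r = 1 | data) = 0, P(r = 2 | data) = 1/2, P(r = 3 | data) = 1/2, P(r = 4 | data) = 0.
The predictive probability is P(orange next | data) = (0)(1/2) + (1)(1/2) = 1/2.

0.5000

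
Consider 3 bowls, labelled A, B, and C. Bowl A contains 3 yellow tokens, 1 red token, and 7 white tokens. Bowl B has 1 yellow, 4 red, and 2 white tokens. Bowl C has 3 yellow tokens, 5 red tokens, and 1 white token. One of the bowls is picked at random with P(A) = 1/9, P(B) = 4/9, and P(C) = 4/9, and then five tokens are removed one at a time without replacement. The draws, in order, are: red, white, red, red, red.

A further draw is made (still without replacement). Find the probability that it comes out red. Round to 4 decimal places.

0.0735

Compute the likelihood of the observed sequence for each case: P(data | bowl A) = (1/11)(7/10)(0/9) = 0; P(data | bowl B) = (4/7)(2/6)(3/5)(2/4)(1/3) = 0.019048; P(data | bowl C) = (5/9)(1/8)(4/7)(3/6)(2/5) = 0.0079365.
Multiplying each by its prior: 1/9 · 0 = 0, 4/9 · 0.019048 = 0.0084656, 4/9 · 0.0079365 = 0.0035273; these sum to 0.011993.
Dividing through by the total gives posterior P(bowl A | data) = 0, P(bowl B | data) = 0.70588, P(bowl C | data) = 0.29412.
So P(red next | data) = Σ P(red next | H) P(H | data) = (0)(0.70588) + (1/4)(0.29412) = 0.073529.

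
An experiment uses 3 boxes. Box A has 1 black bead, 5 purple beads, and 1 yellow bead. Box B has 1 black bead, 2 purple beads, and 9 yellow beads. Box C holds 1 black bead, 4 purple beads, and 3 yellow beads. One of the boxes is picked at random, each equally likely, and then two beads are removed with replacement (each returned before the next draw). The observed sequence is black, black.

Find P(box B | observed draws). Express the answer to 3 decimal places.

Under each hypothesis, the probability of the observed sequence is: P(data | box A) = (1/7)(1/7) = 0.020408; P(data | box B) = (1/12)(1/12) = 0.0069444; P(data | box C) = (1/8)(1/8) = 0.015625.
The prior-weighted likelihoods are 1/3 · 0.020408 = 0.0068027, 1/3 · 0.0069444 = 0.0023148, 1/3 · 0.015625 = 0.0052083; with total 0.014326.
Therefore the posterior P(box B | data) = (0.0023148) / (0.014326) = 0.16158.

0.162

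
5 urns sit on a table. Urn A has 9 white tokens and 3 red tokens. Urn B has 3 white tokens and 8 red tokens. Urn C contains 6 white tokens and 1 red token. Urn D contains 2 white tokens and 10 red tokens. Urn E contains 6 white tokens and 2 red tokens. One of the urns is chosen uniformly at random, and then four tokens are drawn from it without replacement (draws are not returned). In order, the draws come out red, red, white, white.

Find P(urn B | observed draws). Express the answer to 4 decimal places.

Under each hypothesis, the probability of the observed sequence is: P(data | urn A) = (3/12)(2/11)(9/10)(8/9) = 0.036364; P(data | urn B) = (8/11)(7/10)(3/9)(2/8) = 0.042424; P(data | urn C) = (1/7)(0/6) = 0; P(data | urn D) = (10/12)(9/11)(2/10)(1/9) = 0.015152; P(data | urn E) = (2/8)(1/7)(6/6)(5/5) = 0.035714.
The prior-weighted likelihoods are 1/5 · 0.036364 = 0.0072727, 1/5 · 0.042424 = 0.0084848, 1/5 · 0 = 0, 1/5 · 0.015152 = 0.0030303, 1/5 · 0.035714 = 0.0071429; with total 0.025931.
So P(urn B | data) = (0.0084848) / (0.025931) = 0.32721.

0.3272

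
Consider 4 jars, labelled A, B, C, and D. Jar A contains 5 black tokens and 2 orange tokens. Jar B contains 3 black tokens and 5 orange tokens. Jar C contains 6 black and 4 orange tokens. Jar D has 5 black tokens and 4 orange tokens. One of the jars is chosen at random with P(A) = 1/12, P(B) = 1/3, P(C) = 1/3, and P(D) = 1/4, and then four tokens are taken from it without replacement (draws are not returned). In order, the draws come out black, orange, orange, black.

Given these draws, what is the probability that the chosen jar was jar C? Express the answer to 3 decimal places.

Under each hypothesis, the probability of the observed sequence is: P(data | jar A) = (5/7)(2/6)(1/5)(4/4) = 1/21; P(data | jar B) = (3/8)(5/7)(4/6)(2/5) = 1/14; P(data | jar C) = (6/10)(4/9)(3/8)(5/7) = 1/14; P(data | jar D) = (5/9)(4/8)(3/7)(4/6) = 5/63.
Weighting by the prior gives 1/12 · 1/21 = 1/252, 1/3 · 1/14 = 1/42, 1/3 · 1/14 = 1/42, 1/4 · 5/63 = 5/252; these sum to 1/14.
By Bayes' rule, P(jar C | data) = (1/42) / (1/14) = 1/3.

0.333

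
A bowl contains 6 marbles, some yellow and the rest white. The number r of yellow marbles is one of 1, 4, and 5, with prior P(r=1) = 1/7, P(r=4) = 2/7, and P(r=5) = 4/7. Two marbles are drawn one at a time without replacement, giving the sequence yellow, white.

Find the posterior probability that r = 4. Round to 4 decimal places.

0.3902

Compute the likelihood of the observed sequence for each case: P(data | r = 1) = (1/6)(5/5) = 1/6; P(data | r = 4) = (4/6)(2/5) = 4/15; P(data | r = 5) = (5/6)(1/5) = 1/6.
The prior-weighted likelihoods are 1/7 · 1/6 = 1/42, 2/7 · 4/15 = 8/105, 4/7 · 1/6 = 2/21; summing to 41/210.
So P(r = 4 | data) = (8/105) / (41/210) = 16/41.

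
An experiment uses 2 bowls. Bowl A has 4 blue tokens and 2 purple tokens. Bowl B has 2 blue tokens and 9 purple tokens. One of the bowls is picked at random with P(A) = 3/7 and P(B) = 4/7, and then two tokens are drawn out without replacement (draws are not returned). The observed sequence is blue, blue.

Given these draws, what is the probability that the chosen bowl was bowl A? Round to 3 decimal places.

0.943

For each hypothesis, P(data | H) works out to: P(data | bowl A) = (4/6)(3/5) = 2/5; P(data | bowl B) = (2/11)(1/10) = 1/55.
The prior-weighted likelihoods are 3/7 · 2/5 = 6/35, 4/7 · 1/55 = 4/385; these sum to 2/11.
Therefore the posterior P(bowl A | data) = (6/35) / (2/11) = 33/35.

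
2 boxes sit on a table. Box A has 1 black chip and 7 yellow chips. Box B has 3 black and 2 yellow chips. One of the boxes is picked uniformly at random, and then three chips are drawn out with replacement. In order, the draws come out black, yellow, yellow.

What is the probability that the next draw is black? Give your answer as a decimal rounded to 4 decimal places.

0.3629

For each hypothesis, P(data | H) works out to: P(data | box A) = (1/8)(7/8)(7/8) = 0.095703; P(data | box B) = (3/5)(2/5)(2/5) = 0.096.
The prior-weighted likelihoods are 1/2 · 0.095703 = 0.047852, 1/2 · 0.096 = 0.048; summing to 0.095852.
Dividing through by the total gives posterior P(box A | data) = 0.49923, P(box B | data) = 0.50077.
The predictive probability is P(black next | data) = (1/8)(0.49923) + (3/5)(0.50077) = 0.36287.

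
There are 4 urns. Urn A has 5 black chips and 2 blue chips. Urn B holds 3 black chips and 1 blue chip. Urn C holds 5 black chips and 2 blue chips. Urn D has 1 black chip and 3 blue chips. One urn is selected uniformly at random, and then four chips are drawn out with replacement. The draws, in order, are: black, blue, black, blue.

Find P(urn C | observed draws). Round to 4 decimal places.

0.2711

Under each hypothesis, the probability of the observed sequence is: P(data | urn A) = (5/7)(2/7)(5/7)(2/7) = 0.041649; P(data | urn B) = (3/4)(1/4)(3/4)(1/4) = 0.035156; P(data | urn C) = (5/7)(2/7)(5/7)(2/7) = 0.041649; P(data | urn D) = (1/4)(3/4)(1/4)(3/4) = 0.035156.
The prior-weighted likelihoods are 1/4 · 0.041649 = 0.010412, 1/4 · 0.035156 = 0.0087891, 1/4 · 0.041649 = 0.010412, 1/4 · 0.035156 = 0.0087891; summing to 0.038403.
Therefore the posterior P(urn C | data) = (0.010412) / (0.038403) = 0.27113.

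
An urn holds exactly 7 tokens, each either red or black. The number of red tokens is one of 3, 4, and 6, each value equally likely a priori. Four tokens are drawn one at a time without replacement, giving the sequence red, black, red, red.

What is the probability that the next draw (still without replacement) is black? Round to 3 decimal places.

0.333

Under each hypothesis, the probability of the observed sequence is: P(data | r = 3) = (3/7)(4/6)(2/5)(1/4) = 1/35; P(data | r = 4) = (4/7)(3/6)(3/5)(2/4) = 3/35; P(data | r = 6) = (6/7)(1/6)(5/5)(4/4) = 1/7.
Multiplying each by its prior: 1/3 · 1/35 = 1/105, 1/3 · 3/35 = 1/35, 1/3 · 1/7 = 1/21; summing to 3/35.
Normalising, the posterior is P(r = 3 | data) = 1/9, P(r = 4 | data) = 1/3, P(r = 6 | data) = 5/9.
So P(black next | data) = Σ P(black next | H) P(H | data) = (1)(1/9) + (2/3)(1/3) + (0)(5/9) = 1/3.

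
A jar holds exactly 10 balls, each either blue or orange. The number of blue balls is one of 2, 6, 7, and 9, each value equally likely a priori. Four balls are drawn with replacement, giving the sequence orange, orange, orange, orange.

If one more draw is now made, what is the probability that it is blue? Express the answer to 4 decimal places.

0.2324

For each hypothesis, P(data | H) works out to: P(data | r = 2) = (8/10)(8/10)(8/10)(8/10) = 0.4096; P(data | r = 6) = (4/10)(4/10)(4/10)(4/10) = 0.0256; P(data | r = 7) = (3/10)(3/10)(3/10)(3/10) = 0.0081; P(data | r = 9) = (1/10)(1/10)(1/10)(1/10) = 0.0001.
Multiplying each by its prior: 1/4 · 0.4096 = 0.1024, 1/4 · 0.0256 = 0.0064, 1/4 · 0.0081 = 0.002025, 1/4 · 0.0001 = 2.5e-05; these sum to 0.11085.
The posterior is then P(r = 2 | data) = 0.92377, P(r = 6 | data) = 0.057736, P(r = 7 | data) = 0.018268, P(r = 9 | data) = 0.00022553.
The predictive probability is P(blue next | data) = (1/5)(0.92377) + (3/5)(0.057736) + (7/10)(0.018268) + (9/10)(0.00022553) = 0.23239.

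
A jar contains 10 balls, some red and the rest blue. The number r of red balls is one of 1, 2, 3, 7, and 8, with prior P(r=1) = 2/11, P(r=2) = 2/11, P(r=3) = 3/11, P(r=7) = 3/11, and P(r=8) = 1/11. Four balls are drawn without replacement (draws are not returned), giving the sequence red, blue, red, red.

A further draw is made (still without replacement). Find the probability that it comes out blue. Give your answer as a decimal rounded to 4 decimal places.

0.3229

For each hypothesis, P(data | H) works out to: P(data | r = 1) = (1/10)(9/9)(0/8) = 0; P(data | r = 2) = (2/10)(8/9)(1/8)(0/7) = 0; P(data | r = 3) = (3/10)(7/9)(2/8)(1/7) = 1/120; P(data | r = 7) = (7/10)(3/9)(6/8)(5/7) = 1/8; P(data | r = 8) = (8/10)(2/9)(7/8)(6/7) = 2/15.
Weighting by the prior gives 2/11 · 0 = 0, 2/11 · 0 = 0, 3/11 · 1/120 = 1/440, 3/11 · 1/8 = 3/88, 1/11 · 2/15 = 2/165; with total 8/165.
Normalising, the posterior is P(r = 1 | data) = 0, P(r = 2 | data) = 0, P(r = 3 | data) = 3/64, P(r = 7 | data) = 45/64, P(r = 8 | data) = 1/4.
Averaging over the posterior, P(blue next | data) = (1)(3/64) + (1/3)(45/64) + (1/6)(1/4) = 31/96.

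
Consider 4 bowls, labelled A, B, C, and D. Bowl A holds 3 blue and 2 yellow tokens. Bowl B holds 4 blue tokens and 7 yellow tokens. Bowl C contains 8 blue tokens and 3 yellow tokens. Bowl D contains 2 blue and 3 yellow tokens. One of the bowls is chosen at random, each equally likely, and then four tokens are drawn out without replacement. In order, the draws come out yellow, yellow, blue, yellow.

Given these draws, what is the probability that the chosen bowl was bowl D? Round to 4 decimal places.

0.4714

The likelihood of the observed sequence under each hypothesis: P(data | bowl A) = (2/5)(1/4)(3/3)(0/2) = 0; P(data | bowl B) = (7/11)(6/10)(4/9)(5/8) = 7/66; P(data | bowl C) = (3/11)(2/10)(8/9)(1/8) = 1/165; P(data | bowl D) = (3/5)(2/4)(2/3)(1/2) = 1/10.
Multiplying each by its prior: 1/4 · 0 = 0, 1/4 · 7/66 = 7/264, 1/4 · 1/165 = 1/660, 1/4 · 1/10 = 1/40; these sum to 7/132.
So P(bowl D | data) = (1/40) / (7/132) = 33/70.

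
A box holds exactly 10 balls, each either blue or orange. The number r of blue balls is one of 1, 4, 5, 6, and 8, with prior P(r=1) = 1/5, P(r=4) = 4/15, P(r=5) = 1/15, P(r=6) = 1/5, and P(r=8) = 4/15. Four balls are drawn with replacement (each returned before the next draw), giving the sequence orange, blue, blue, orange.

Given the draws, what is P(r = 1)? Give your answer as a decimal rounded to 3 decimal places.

0.041

For each hypothesis, P(data | H) works out to: P(data | r = 1) = (9/10)(1/10)(1/10)(9/10) = 0.0081; P(data | r = 4) = (6/10)(4/10)(4/10)(6/10) = 0.0576; P(data | r = 5) = (5/10)(5/10)(5/10)(5/10) = 0.0625; P(data | r = 6) = (4/10)(6/10)(6/10)(4/10) = 0.0576; P(data | r = 8) = (2/10)(8/10)(8/10)(2/10) = 0.0256.
Weighting by the prior gives 1/5 · 0.0081 = 0.00162, 4/15 · 0.0576 = 0.01536, 1/15 · 0.0625 = 0.0041667, 1/5 · 0.0576 = 0.01152, 4/15 · 0.0256 = 0.0068267; summing to 0.039493.
Therefore the posterior P(r = 1 | data) = (0.00162) / (0.039493) = 0.04102.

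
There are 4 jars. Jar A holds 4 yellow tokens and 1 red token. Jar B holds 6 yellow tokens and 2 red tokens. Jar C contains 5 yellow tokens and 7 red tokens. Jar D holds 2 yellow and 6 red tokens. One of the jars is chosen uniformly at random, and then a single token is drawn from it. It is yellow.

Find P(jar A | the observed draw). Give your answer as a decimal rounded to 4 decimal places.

Under each hypothesis, the probability of this draw is: P(data | jar A) = (4/5) = 4/5; P(data | jar B) = (6/8) = 3/4; P(data | jar C) = (5/12) = 5/12; P(data | jar D) = (2/8) = 1/4.
Multiplying each by its prior: 1/4 · 4/5 = 1/5, 1/4 · 3/4 = 3/16, 1/4 · 5/12 = 5/48, 1/4 · 1/4 = 1/16; these sum to 133/240.
Hence P(jar A | data) = (1/5) / (133/240) = 48/133.

0.3609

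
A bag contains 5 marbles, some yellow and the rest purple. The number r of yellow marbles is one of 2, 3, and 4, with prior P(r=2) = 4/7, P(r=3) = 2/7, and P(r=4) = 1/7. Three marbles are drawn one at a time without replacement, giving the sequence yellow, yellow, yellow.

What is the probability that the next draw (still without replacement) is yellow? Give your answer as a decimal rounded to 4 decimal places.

0.3333

Compute the likelihood of the observed sequence for each case: P(data | r = 2) = (2/5)(1/4)(0/3) = 0; P(data | r = 3) = (3/5)(2/4)(1/3) = 1/10; P(data | r = 4) = (4/5)(3/4)(2/3) = 2/5.
Weighting by the prior gives 4/7 · 0 = 0, 2/7 · 1/10 = 1/35, 1/7 · 2/5 = 2/35; with total 3/35.
Normalising, the posterior is P(r = 2 | data) = 0, P(r = 3 | data) = 1/3, P(r = 4 | data) = 2/3.
So P(yellow next | data) = Σ P(yellow next | H) P(H | data) = (0)(1/3) + (1/2)(2/3) = 1/3.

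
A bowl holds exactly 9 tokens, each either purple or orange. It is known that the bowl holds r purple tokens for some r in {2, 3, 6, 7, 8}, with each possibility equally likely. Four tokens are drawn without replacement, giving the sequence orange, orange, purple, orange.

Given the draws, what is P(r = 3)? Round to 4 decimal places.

0.4412

Under each hypothesis, the probability of the observed sequence is: P(data | r = 2) = (7/9)(6/8)(2/7)(5/6) = 5/36; P(data | r = 3) = (6/9)(5/8)(3/7)(4/6) = 5/42; P(data | r = 6) = (3/9)(2/8)(6/7)(1/6) = 1/84; P(data | r = 7) = (2/9)(1/8)(7/7)(0/6) = 0; P(data | r = 8) = (1/9)(0/8) = 0.
The prior-weighted likelihoods are 1/5 · 5/36 = 1/36, 1/5 · 5/42 = 1/42, 1/5 · 1/84 = 1/420, 1/5 · 0 = 0, 1/5 · 0 = 0; these sum to 17/315.
So P(r = 3 | data) = (1/42) / (17/315) = 15/34.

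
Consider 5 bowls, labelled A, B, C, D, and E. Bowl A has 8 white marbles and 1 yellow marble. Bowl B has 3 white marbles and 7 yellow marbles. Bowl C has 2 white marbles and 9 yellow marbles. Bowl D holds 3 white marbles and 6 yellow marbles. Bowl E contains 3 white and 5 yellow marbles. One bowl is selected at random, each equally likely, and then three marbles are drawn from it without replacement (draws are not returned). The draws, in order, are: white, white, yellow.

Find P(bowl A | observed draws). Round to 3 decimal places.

Under each hypothesis, the probability of the observed sequence is: P(data | bowl A) = (8/9)(7/8)(1/7) = 0.11111; P(data | bowl B) = (3/10)(2/9)(7/8) = 0.058333; P(data | bowl C) = (2/11)(1/10)(9/9) = 0.018182; P(data | bowl D) = (3/9)(2/8)(6/7) = 0.071429; P(data | bowl E) = (3/8)(2/7)(5/6) = 0.089286.
The prior-weighted likelihoods are 1/5 · 0.11111 = 0.022222, 1/5 · 0.058333 = 0.011667, 1/5 · 0.018182 = 0.0036364, 1/5 · 0.071429 = 0.014286, 1/5 · 0.089286 = 0.017857; with total 0.069668.
Hence P(bowl A | data) = (0.022222) / (0.069668) = 0.31897.

0.319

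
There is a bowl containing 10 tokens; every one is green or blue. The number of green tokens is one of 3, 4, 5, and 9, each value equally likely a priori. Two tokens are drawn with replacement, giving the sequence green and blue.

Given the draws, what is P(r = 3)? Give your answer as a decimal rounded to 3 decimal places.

0.266

Compute the likelihood of the observed sequence for each case: P(data | r = 3) = (3/10)(7/10) = 21/100; P(data | r = 4) = (4/10)(6/10) = 6/25; P(data | r = 5) = (5/10)(5/10) = 1/4; P(data | r = 9) = (9/10)(1/10) = 9/100.
Multiplying each by its prior: 1/4 · 21/100 = 21/400, 1/4 · 6/25 = 3/50, 1/4 · 1/4 = 1/16, 1/4 · 9/100 = 9/400; with total 79/400.
By Bayes' rule, P(r = 3 | data) = (21/400) / (79/400) = 21/79.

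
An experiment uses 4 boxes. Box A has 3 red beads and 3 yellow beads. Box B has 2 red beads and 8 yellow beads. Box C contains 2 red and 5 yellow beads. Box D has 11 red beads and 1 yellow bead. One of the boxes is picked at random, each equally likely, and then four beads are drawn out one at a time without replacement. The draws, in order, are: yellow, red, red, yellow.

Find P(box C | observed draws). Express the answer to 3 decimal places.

0.280

The likelihood of the observed sequence under each hypothesis: P(data | box A) = (3/6)(3/5)(2/4)(2/3) = 0.1; P(data | box B) = (8/10)(2/9)(1/8)(7/7) = 0.022222; P(data | box C) = (5/7)(2/6)(1/5)(4/4) = 0.047619; P(data | box D) = (1/12)(11/11)(10/10)(0/9) = 0.
Multiplying each by its prior: 1/4 · 0.1 = 0.025, 1/4 · 0.022222 = 0.0055556, 1/4 · 0.047619 = 0.011905, 1/4 · 0 = 0; with total 0.04246.
Therefore the posterior P(box C | data) = (0.011905) / (0.04246) = 0.28037.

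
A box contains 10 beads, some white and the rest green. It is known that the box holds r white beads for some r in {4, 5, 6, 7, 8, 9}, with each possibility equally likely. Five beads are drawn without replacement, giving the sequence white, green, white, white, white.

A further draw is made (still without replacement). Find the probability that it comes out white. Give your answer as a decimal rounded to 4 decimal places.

0.7143

For each hypothesis, P(data | H) works out to: P(data | r = 4) = (4/10)(6/9)(3/8)(2/7)(1/6) = 0.0047619; P(data | r = 5) = (5/10)(5/9)(4/8)(3/7)(2/6) = 0.019841; P(data | r = 6) = (6/10)(4/9)(5/8)(4/7)(3/6) = 0.047619; P(data | r = 7) = (7/10)(3/9)(6/8)(5/7)(4/6) = 0.083333; P(data | r = 8) = (8/10)(2/9)(7/8)(6/7)(5/6) = 0.11111; P(data | r = 9) = (9/10)(1/9)(8/8)(7/7)(6/6) = 0.1.
The prior-weighted likelihoods are 1/6 · 0.0047619 = 0.00079365, 1/6 · 0.019841 = 0.0033069, 1/6 · 0.047619 = 0.0079365, 1/6 · 0.083333 = 0.013889, 1/6 · 0.11111 = 0.018519, 1/6 · 0.1 = 0.016667; these sum to 0.061111.
Dividing through by the total gives posterior P(r = 4 | data) = 0.012987, P(r = 5 | data) = 0.054113, P(r = 6 | data) = 0.12987, P(r = 7 | data) = 0.22727, P(r = 8 | data) = 0.30303, P(r = 9 | data) = 0.27273.
The predictive probability is P(white next | data) = (0)(0.012987) + (1/5)(0.054113) + (2/5)(0.12987) + (3/5)(0.22727) + (4/5)(0.30303) + (1)(0.27273) = 0.71429.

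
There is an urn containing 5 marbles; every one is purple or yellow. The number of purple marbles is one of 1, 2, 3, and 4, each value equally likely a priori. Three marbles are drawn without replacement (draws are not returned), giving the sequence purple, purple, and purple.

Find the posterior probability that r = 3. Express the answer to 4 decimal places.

The likelihood of the observed sequence under each hypothesis: P(data | r = 1) = (1/5)(0/4) = 0; P(data | r = 2) = (2/5)(1/4)(0/3) = 0; P(data | r = 3) = (3/5)(2/4)(1/3) = 1/10; P(data | r = 4) = (4/5)(3/4)(2/3) = 2/5.
Multiplying each by its prior: 1/4 · 0 = 0, 1/4 · 0 = 0, 1/4 · 1/10 = 1/40, 1/4 · 2/5 = 1/10; these sum to 1/8.
So P(r = 3 | data) = (1/40) / (1/8) = 1/5.

0.2000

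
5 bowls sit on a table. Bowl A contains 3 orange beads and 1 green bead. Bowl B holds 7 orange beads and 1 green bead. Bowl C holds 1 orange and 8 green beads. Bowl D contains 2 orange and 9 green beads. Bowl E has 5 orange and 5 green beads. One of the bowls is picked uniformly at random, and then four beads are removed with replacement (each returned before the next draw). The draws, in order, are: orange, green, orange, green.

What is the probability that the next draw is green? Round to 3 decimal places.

For each hypothesis, P(data | H) works out to: P(data | bowl A) = (3/4)(1/4)(3/4)(1/4) = 0.035156; P(data | bowl B) = (7/8)(1/8)(7/8)(1/8) = 0.011963; P(data | bowl C) = (1/9)(8/9)(1/9)(8/9) = 0.0097546; P(data | bowl D) = (2/11)(9/11)(2/11)(9/11) = 0.02213; P(data | bowl E) = (5/10)(5/10)(5/10)(5/10) = 0.0625.
The prior-weighted likelihoods are 1/5 · 0.035156 = 0.0070313, 1/5 · 0.011963 = 0.0023926, 1/5 · 0.0097546 = 0.0019509, 1/5 · 0.02213 = 0.0044259, 1/5 · 0.0625 = 0.0125; these sum to 0.028301.
Dividing through by the total gives posterior P(bowl A | data) = 0.24845, P(bowl B | data) = 0.084541, P(bowl C | data) = 0.068936, P(bowl D | data) = 0.15639, P(bowl E | data) = 0.44169.
So P(green next | data) = Σ P(green next | H) P(H | data) = (1/4)(0.24845) + (1/8)(0.084541) + (8/9)(0.068936) + (9/11)(0.15639) + (1/2)(0.44169) = 0.48275.

0.483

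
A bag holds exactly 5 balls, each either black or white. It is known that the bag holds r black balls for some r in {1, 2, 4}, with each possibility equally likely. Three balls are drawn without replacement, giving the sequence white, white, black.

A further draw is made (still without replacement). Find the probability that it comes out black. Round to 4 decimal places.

Under each hypothesis, the probability of the observed sequence is: P(data | r = 1) = (4/5)(3/4)(1/3) = 1/5; P(data | r = 2) = (3/5)(2/4)(2/3) = 1/5; P(data | r = 4) = (1/5)(0/4) = 0.
Weighting by the prior gives 1/3 · 1/5 = 1/15, 1/3 · 1/5 = 1/15, 1/3 · 0 = 0; with total 2/15.
The posterior is then P(r = 1 | data) = 1/2, P(r = 2 | data) = 1/2, P(r = 4 | data) = 0.
The predictive probability is P(black next | data) = (0)(1/2) + (1/2)(1/2) = 1/4.

0.2500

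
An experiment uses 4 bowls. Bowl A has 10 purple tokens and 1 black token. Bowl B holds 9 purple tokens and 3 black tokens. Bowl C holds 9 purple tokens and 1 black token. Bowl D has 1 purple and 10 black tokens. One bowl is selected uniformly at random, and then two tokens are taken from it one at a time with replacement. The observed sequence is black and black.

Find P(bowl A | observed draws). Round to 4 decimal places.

0.0091

The likelihood of the observed sequence under each hypothesis: P(data | bowl A) = (1/11)(1/11) = 0.0082645; P(data | bowl B) = (3/12)(3/12) = 0.0625; P(data | bowl C) = (1/10)(1/10) = 0.01; P(data | bowl D) = (10/11)(10/11) = 0.82645.
The prior-weighted likelihoods are 1/4 · 0.0082645 = 0.0020661, 1/4 · 0.0625 = 0.015625, 1/4 · 0.01 = 0.0025, 1/4 · 0.82645 = 0.20661; summing to 0.2268.
By Bayes' rule, P(bowl A | data) = (0.0020661) / (0.2268) = 0.0091097.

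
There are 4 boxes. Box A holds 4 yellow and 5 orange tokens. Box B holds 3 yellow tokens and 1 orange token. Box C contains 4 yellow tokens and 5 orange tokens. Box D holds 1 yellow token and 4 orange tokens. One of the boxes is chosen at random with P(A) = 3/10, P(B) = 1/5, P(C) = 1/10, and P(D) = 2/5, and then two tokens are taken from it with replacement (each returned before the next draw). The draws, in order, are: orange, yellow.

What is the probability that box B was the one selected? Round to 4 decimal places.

Compute the likelihood of the observed sequence for each case: P(data | box A) = (5/9)(4/9) = 0.24691; P(data | box B) = (1/4)(3/4) = 0.1875; P(data | box C) = (5/9)(4/9) = 0.24691; P(data | box D) = (4/5)(1/5) = 0.16.
The prior-weighted likelihoods are 3/10 · 0.24691 = 0.074074, 1/5 · 0.1875 = 0.0375, 1/10 · 0.24691 = 0.024691, 2/5 · 0.16 = 0.064; with total 0.20027.
So P(box B | data) = (0.0375) / (0.20027) = 0.18725.

0.1873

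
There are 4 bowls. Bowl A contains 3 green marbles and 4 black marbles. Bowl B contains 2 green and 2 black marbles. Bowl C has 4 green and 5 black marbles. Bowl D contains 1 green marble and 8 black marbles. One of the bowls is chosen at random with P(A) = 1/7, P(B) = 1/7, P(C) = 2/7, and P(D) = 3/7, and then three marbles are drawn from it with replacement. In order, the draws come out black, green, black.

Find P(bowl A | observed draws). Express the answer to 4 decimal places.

0.1743

Under each hypothesis, the probability of the observed sequence is: P(data | bowl A) = (4/7)(3/7)(4/7) = 0.13994; P(data | bowl B) = (2/4)(2/4)(2/4) = 0.125; P(data | bowl C) = (5/9)(4/9)(5/9) = 0.13717; P(data | bowl D) = (8/9)(1/9)(8/9) = 0.087791.
Weighting by the prior gives 1/7 · 0.13994 = 0.019992, 1/7 · 0.125 = 0.017857, 2/7 · 0.13717 = 0.039193, 3/7 · 0.087791 = 0.037625; with total 0.11467.
Therefore the posterior P(bowl A | data) = (0.019992) / (0.11467) = 0.17435.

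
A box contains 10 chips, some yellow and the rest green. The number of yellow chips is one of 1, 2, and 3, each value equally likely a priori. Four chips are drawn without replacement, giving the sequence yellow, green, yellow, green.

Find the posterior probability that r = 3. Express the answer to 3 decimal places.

Under each hypothesis, the probability of the observed sequence is: P(data | r = 1) = (1/10)(9/9)(0/8) = 0; P(data | r = 2) = (2/10)(8/9)(1/8)(7/7) = 1/45; P(data | r = 3) = (3/10)(7/9)(2/8)(6/7) = 1/20.
The prior-weighted likelihoods are 1/3 · 0 = 0, 1/3 · 1/45 = 1/135, 1/3 · 1/20 = 1/60; these sum to 13/540.
So P(r = 3 | data) = (1/60) / (13/540) = 9/13.

0.692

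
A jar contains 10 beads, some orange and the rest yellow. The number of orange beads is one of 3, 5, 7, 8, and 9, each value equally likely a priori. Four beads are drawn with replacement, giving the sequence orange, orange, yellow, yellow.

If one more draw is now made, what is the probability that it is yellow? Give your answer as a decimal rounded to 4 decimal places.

For each hypothesis, P(data | H) works out to: P(data | r = 3) = (3/10)(3/10)(7/10)(7/10) = 0.0441; P(data | r = 5) = (5/10)(5/10)(5/10)(5/10) = 0.0625; P(data | r = 7) = (7/10)(7/10)(3/10)(3/10) = 0.0441; P(data | r = 8) = (8/10)(8/10)(2/10)(2/10) = 0.0256; P(data | r = 9) = (9/10)(9/10)(1/10)(1/10) = 0.0081.
Multiplying each by its prior: 1/5 · 0.0441 = 0.00882, 1/5 · 0.0625 = 0.0125, 1/5 · 0.0441 = 0.00882, 1/5 · 0.0256 = 0.00512, 1/5 · 0.0081 = 0.00162; with total 0.03688.
The posterior is then P(r = 3 | data) = 0.23915, P(r = 5 | data) = 0.33894, P(r = 7 | data) = 0.23915, P(r = 8 | data) = 0.13883, P(r = 9 | data) = 0.043926.
The predictive probability is P(yellow next | data) = (7/10)(0.23915) + (1/2)(0.33894) + (3/10)(0.23915) + (1/5)(0.13883) + (1/10)(0.043926) = 0.44078.

0.4408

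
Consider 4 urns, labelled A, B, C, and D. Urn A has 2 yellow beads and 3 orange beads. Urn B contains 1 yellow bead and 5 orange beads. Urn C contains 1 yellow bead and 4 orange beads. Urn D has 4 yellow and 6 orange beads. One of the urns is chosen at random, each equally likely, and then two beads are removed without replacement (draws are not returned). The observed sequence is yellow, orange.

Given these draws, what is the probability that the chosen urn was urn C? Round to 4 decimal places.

The likelihood of the observed sequence under each hypothesis: P(data | urn A) = (2/5)(3/4) = 3/10; P(data | urn B) = (1/6)(5/5) = 1/6; P(data | urn C) = (1/5)(4/4) = 1/5; P(data | urn D) = (4/10)(6/9) = 4/15.
Multiplying each by its prior: 1/4 · 3/10 = 3/40, 1/4 · 1/6 = 1/24, 1/4 · 1/5 = 1/20, 1/4 · 4/15 = 1/15; with total 7/30.
By Bayes' rule, P(urn C | data) = (1/20) / (7/30) = 3/14.

0.2143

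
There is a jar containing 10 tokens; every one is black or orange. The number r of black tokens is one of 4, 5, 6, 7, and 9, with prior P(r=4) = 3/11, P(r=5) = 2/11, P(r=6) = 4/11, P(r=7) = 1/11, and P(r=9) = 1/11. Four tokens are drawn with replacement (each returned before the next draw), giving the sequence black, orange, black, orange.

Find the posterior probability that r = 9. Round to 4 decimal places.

0.0140

Under each hypothesis, the probability of the observed sequence is: P(data | r = 4) = (4/10)(6/10)(4/10)(6/10) = 0.0576; P(data | r = 5) = (5/10)(5/10)(5/10)(5/10) = 0.0625; P(data | r = 6) = (6/10)(4/10)(6/10)(4/10) = 0.0576; P(data | r = 7) = (7/10)(3/10)(7/10)(3/10) = 0.0441; P(data | r = 9) = (9/10)(1/10)(9/10)(1/10) = 0.0081.
Weighting by the prior gives 3/11 · 0.0576 = 0.015709, 2/11 · 0.0625 = 0.011364, 4/11 · 0.0576 = 0.020945, 1/11 · 0.0441 = 0.0040091, 1/11 · 0.0081 = 0.00073636; these sum to 0.052764.
By Bayes' rule, P(r = 9 | data) = (0.00073636) / (0.052764) = 0.013956.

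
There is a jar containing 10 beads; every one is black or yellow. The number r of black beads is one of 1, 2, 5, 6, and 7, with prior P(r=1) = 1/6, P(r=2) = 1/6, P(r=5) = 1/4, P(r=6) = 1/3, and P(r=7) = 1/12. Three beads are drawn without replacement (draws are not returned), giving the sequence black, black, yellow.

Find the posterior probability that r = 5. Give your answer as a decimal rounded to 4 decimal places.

Compute the likelihood of the observed sequence for each case: P(data | r = 1) = (1/10)(0/9) = 0; P(data | r = 2) = (2/10)(1/9)(8/8) = 0.022222; P(data | r = 5) = (5/10)(4/9)(5/8) = 0.13889; P(data | r = 6) = (6/10)(5/9)(4/8) = 0.16667; P(data | r = 7) = (7/10)(6/9)(3/8) = 0.175.
Multiplying each by its prior: 1/6 · 0 = 0, 1/6 · 0.022222 = 0.0037037, 1/4 · 0.13889 = 0.034722, 1/3 · 0.16667 = 0.055556, 1/12 · 0.175 = 0.014583; summing to 0.10856.
Therefore the posterior P(r = 5 | data) = (0.034722) / (0.10856) = 0.31983.

0.3198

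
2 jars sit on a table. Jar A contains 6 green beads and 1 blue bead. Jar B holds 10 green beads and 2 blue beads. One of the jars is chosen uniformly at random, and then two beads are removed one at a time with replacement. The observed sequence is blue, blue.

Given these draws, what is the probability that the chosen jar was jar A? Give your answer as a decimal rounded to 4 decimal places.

For each hypothesis, P(data | H) works out to: P(data | jar A) = (1/7)(1/7) = 0.020408; P(data | jar B) = (2/12)(2/12) = 0.027778.
The prior-weighted likelihoods are 1/2 · 0.020408 = 0.010204, 1/2 · 0.027778 = 0.013889; with total 0.024093.
So P(jar A | data) = (0.010204) / (0.024093) = 0.42353.

0.4235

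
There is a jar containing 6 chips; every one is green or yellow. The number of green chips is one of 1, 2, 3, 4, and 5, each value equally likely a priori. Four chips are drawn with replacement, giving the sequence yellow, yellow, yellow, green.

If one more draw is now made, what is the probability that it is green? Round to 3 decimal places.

Compute the likelihood of the observed sequence for each case: P(data | r = 1) = (5/6)(5/6)(5/6)(1/6) = 0.096451; P(data | r = 2) = (4/6)(4/6)(4/6)(2/6) = 0.098765; P(data | r = 3) = (3/6)(3/6)(3/6)(3/6) = 0.0625; P(data | r = 4) = (2/6)(2/6)(2/6)(4/6) = 0.024691; P(data | r = 5) = (1/6)(1/6)(1/6)(5/6) = 0.003858.
Multiplying each by its prior: 1/5 · 0.096451 = 0.01929, 1/5 · 0.098765 = 0.019753, 1/5 · 0.0625 = 0.0125, 1/5 · 0.024691 = 0.0049383, 1/5 · 0.003858 = 0.0007716; these sum to 0.057253.
Dividing through by the total gives posterior P(r = 1 | data) = 0.33693, P(r = 2 | data) = 0.34501, P(r = 3 | data) = 0.21833, P(r = 4 | data) = 0.086253, P(r = 5 | data) = 0.013477.
So P(green next | data) = Σ P(green next | H) P(H | data) = (1/6)(0.33693) + (1/3)(0.34501) + (1/2)(0.21833) + (2/3)(0.086253) + (5/6)(0.013477) = 0.34906.

0.349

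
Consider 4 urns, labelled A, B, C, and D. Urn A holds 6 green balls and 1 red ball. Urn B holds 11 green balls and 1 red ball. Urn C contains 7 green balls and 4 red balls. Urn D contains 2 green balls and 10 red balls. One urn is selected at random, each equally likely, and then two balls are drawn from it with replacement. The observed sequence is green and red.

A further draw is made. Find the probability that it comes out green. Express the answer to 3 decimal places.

For each hypothesis, P(data | H) works out to: P(data | urn A) = (6/7)(1/7) = 0.12245; P(data | urn B) = (11/12)(1/12) = 0.076389; P(data | urn C) = (7/11)(4/11) = 0.2314; P(data | urn D) = (2/12)(10/12) = 0.13889.
The prior-weighted likelihoods are 1/4 · 0.12245 = 0.030612, 1/4 · 0.076389 = 0.019097, 1/4 · 0.2314 = 0.057851, 1/4 · 0.13889 = 0.034722; summing to 0.14228.
The posterior is then P(urn A | data) = 0.21515, P(urn B | data) = 0.13422, P(urn C | data) = 0.40659, P(urn D | data) = 0.24404.
So P(green next | data) = Σ P(green next | H) P(H | data) = (6/7)(0.21515) + (11/12)(0.13422) + (7/11)(0.40659) + (1/6)(0.24404) = 0.60686.

0.607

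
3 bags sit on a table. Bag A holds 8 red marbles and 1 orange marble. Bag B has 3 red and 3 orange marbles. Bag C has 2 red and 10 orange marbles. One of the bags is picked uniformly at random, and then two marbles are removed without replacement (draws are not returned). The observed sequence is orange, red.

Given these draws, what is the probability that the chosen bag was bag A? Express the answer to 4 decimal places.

0.1975

Compute the likelihood of the observed sequence for each case: P(data | bag A) = (1/9)(8/8) = 0.11111; P(data | bag B) = (3/6)(3/5) = 0.3; P(data | bag C) = (10/12)(2/11) = 0.15152.
The prior-weighted likelihoods are 1/3 · 0.11111 = 0.037037, 1/3 · 0.3 = 0.1, 1/3 · 0.15152 = 0.050505; summing to 0.18754.
Therefore the posterior P(bag A | data) = (0.037037) / (0.18754) = 0.19749.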